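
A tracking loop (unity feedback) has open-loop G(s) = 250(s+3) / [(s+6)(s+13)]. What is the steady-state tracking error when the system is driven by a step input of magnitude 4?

26/69

System type = 0 (no poles at s=0).
K_p = lim_{s→0} G(s) = 250·3 / (6·13) = 125/13.
e_ss = 4/(1 + K_p) = 4/(138/13) = 26/69.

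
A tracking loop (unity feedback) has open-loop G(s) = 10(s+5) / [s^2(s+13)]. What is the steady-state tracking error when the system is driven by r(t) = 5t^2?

2.6

The open loop has two poles at the origin → type 2 system.
K_a = lim_{s→0} s^2·G(s) = 10·5 / (13) = 50/13.
r(t) = 5t^2 gives R(s) = 10/s^3.
e_ss = 10/K_a = 10/(50/13) = 2.6.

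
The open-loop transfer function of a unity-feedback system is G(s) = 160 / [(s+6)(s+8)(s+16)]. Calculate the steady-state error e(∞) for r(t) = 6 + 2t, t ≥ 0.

The open loop has no poles at the origin → type 0 system. Taking each input component in turn:
  • 6: e_ss = 6/(1+K_p) with K_p=5/24 → 144/29.
  • 2t: a type-0 system cannot track it, e_ss → ∞.
The unbounded component dominates.

infinity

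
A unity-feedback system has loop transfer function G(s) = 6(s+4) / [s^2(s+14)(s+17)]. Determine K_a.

G(s) has two factors of s in the denominator, so the system is type 2.
K_a = lim_{s→0} s^2·G(s) = 6·4 / (14·17) = 12/119.

12/119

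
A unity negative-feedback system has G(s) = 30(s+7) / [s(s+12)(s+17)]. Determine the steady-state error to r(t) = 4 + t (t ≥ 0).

34/35

One free integrator in G(s): this is a type 1 system. By superposition:
  • 4: tracked with zero error.
  • t: e_ss = 1/K_v with K_v=35/34 → 34/35.
Total e_ss = 34/35.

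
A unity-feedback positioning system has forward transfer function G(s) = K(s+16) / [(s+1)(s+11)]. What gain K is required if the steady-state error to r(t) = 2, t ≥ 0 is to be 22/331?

20

G(s) has no factors of s in the denominator, so the system is type 0.
K_p = lim_{s→0} G(s) = K·16 / (1·11) = (16/11)·K.
e_ss = 2/(1 + K_p) = 22/331 ⇒ 1 + (16/11)·K = 331/11 ⇒ K = 20.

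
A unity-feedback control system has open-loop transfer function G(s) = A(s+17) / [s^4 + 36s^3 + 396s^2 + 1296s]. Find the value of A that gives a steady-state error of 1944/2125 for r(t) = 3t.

250

The denominator has no term below 1296s — 1 pole at s=0, type 1.
K_v = lim_{s→0} s·G(s) = A·17 / 1296 = (17/1296)·A.
e_ss = 3/K_v = 1944/2125 ⇒ K_v = 2125/648 ⇒ A = (2125/648)/(17/1296) = 250.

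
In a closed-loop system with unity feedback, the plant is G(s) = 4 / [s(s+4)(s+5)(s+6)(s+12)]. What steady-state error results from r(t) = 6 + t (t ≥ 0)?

360

System type = 1 (one pole at s=0). By superposition:
  • 6: tracked with zero error.
  • t: e_ss = 1/K_v with K_v=1/360 → 360.
Total e_ss = 360.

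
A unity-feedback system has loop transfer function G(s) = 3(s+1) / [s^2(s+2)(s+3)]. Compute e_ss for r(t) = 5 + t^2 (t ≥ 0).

4

System type = 2 (two poles at s=0). By superposition:
  • 5: tracked with zero error.
  • t^2: e_ss = 2/K_a with K_a=0.5 → 4.
Total e_ss = 4.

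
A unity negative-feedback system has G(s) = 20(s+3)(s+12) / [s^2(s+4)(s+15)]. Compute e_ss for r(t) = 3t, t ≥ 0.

0

The open loop has two poles at the origin → type 2 system.
A type-2 system has K_v = ∞, so it tracks a ramp input with zero steady-state error.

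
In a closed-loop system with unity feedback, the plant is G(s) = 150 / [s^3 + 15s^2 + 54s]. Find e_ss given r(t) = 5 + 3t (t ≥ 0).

Lowest-order denominator term is 54s, so the open loop has 1 pole at the origin → type 1 system. Taking each input component in turn:
  • 5: tracked with zero error.
  • 3t: e_ss = 3/K_v with K_v=25/9 → 1.08.
Total e_ss = 1.08.

1.08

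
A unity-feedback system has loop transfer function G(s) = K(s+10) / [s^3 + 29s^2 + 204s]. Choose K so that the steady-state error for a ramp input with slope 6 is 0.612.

Factoring s from the denominator leaves a polynomial with constant term 204, so the system is type 1.
K_v = lim_{s→0} s·G(s) = K·10 / 204 = (5/102)·K.
e_ss = 6/K_v = 0.612 ⇒ K_v = 500/51 ⇒ K = (500/51)/(5/102) = 200.

200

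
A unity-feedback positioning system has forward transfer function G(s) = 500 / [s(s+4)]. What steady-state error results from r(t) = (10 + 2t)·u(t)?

The open loop has one pole at the origin → type 1 system. Taking each input component in turn:
  • 10: tracked with zero error.
  • 2t: e_ss = 2/K_v with K_v=125 → 0.016.
Total e_ss = 0.016.

0.016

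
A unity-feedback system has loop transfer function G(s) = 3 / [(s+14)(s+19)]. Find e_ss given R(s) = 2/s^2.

infinity

System type = 0 (no poles at s=0).
K_v = lim_{s→0} s·G(s) = 0; the steady-state error to this ramp input grows without bound.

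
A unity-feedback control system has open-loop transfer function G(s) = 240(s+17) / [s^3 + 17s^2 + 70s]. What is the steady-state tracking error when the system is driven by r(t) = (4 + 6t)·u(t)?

The denominator has no term below 70s — 1 pole at s=0, type 1. Treating each term separately:
  • 4: tracked with zero error.
  • 6t: e_ss = 6/K_v with K_v=408/7 → 7/68.
Total e_ss = 7/68.

7/68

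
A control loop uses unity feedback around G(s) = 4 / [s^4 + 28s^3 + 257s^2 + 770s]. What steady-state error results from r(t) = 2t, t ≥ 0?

The denominator has no term below 770s — 1 pole at s=0, type 1.
K_v = lim_{s→0} s·G(s) = 4 / 770 = 2/385.
e_ss = 2/K_v = 2/(2/385) = 385.

385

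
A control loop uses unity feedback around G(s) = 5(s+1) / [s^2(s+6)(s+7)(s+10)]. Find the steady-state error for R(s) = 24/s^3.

2016

G(s) has two factors of s in the denominator, so the system is type 2.
K_a = lim_{s→0} s^2·G(s) = 5·1 / (6·7·10) = 1/84.
r(t) = 12t^2 gives R(s) = 24/s^3.
e_ss = 24/K_a = 24/(1/84) = 2016.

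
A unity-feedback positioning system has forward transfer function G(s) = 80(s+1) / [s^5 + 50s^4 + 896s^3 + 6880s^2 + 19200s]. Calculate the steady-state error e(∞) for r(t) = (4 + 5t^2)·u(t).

infinity

Factoring s from the denominator leaves a polynomial with constant term 19200, so the system is type 1. Treating each term separately:
  • 4: tracked with zero error.
  • 5t^2: a type-1 system cannot track it, e_ss → ∞.
The unbounded component dominates.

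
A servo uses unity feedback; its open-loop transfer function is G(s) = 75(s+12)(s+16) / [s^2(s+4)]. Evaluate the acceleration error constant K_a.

System type = 2 (two poles at s=0).
K_a = lim_{s→0} s^2·G(s) = 75·12·16 / (4) = 3600.

3600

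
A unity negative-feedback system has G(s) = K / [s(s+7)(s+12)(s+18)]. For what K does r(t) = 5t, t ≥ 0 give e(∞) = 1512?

One free integrator in G(s): this is a type 1 system.
K_v = lim_{s→0} s·G(s) = K / (7·12·18) = (1/1512)·K.
e_ss = 5/K_v = 1512 ⇒ K_v = 5/1512 ⇒ K = (5/1512)/(1/1512) = 5.

5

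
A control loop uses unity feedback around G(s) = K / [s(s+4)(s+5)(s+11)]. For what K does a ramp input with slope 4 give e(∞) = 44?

20

One free integrator in G(s): this is a type 1 system.
K_v = lim_{s→0} s·G(s) = K / (4·5·11) = (1/220)·K.
e_ss = 4/K_v = 44 ⇒ K_v = 1/11 ⇒ K = (1/11)/(1/220) = 20.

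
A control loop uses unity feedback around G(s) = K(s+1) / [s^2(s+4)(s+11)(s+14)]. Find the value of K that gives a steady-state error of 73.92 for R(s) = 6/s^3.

Two free integrators in G(s): this is a type 2 system.
K_a = lim_{s→0} s^2·G(s) = K·1 / (4·11·14) = (1/616)·K.
e_ss = 6/K_a = 73.92 ⇒ K_a = 25/308 ⇒ K = (25/308)/(1/616) = 50.

50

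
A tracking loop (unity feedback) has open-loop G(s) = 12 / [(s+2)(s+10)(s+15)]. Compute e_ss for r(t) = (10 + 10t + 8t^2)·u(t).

infinity

G(s) has no factors of s in the denominator, so the system is type 0. Taking each input component in turn:
  • 10: e_ss = 10/(1+K_p) with K_p=0.04 → 125/13.
  • 10t: a type-0 system cannot track it, e_ss → ∞.
  • 8t^2: a type-0 system cannot track it, e_ss → ∞.
The unbounded component dominates.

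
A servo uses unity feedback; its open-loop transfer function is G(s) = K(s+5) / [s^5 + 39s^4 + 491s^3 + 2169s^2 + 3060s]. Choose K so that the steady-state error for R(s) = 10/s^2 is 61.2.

100

Factoring s from the denominator leaves a polynomial with constant term 3060, so the system is type 1.
K_v = lim_{s→0} s·G(s) = K·5 / 3060 = (1/612)·K.
e_ss = 10/K_v = 61.2 ⇒ K_v = 25/153 ⇒ K = (25/153)/(1/612) = 100.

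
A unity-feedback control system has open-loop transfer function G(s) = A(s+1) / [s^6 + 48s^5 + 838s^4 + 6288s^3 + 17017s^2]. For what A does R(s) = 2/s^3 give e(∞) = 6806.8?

5

Factoring s^2 from the denominator leaves a polynomial with constant term 17017, so the system is type 2.
K_a = lim_{s→0} s^2·G(s) = A·1 / 17017 = (1/17017)·A.
e_ss = 2/K_a = 6806.8 ⇒ K_a = 5/17017 ⇒ A = (5/17017)/(1/17017) = 5.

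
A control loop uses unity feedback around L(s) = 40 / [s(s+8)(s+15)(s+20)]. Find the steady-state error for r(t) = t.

60

L(s) has one factor of s in the denominator, so the system is type 1.
K_v = lim_{s→0} s·L(s) = 40 / (8·15·20) = 1/60.
e_ss = 1/K_v = 1/(1/60) = 60.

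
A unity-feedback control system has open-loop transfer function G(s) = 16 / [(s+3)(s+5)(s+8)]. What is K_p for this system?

2/15

System type = 0 (no poles at s=0).
K_p = lim_{s→0} G(s) = 16 / (3·5·8) = 2/15.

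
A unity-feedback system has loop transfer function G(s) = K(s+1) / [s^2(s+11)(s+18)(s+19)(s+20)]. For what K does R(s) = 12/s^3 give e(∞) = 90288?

System type = 2 (two poles at s=0).
K_a = lim_{s→0} s^2·G(s) = K·1 / (11·18·19·20) = (1/75240)·K.
e_ss = 12/K_a = 90288 ⇒ K_a = 1/7524 ⇒ K = (1/7524)/(1/75240) = 10.

10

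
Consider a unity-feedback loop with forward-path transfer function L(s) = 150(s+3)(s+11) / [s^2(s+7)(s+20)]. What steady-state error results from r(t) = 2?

0

L(s) has two factors of s in the denominator, so the system is type 2.
K_p = ∞ for a type-2 system; e_ss to a step is zero.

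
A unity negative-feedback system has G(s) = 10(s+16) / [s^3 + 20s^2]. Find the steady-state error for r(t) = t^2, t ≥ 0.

0.25

Lowest-order denominator term is 20s^2, so the open loop has 2 poles at the origin → type 2 system.
K_a = lim_{s→0} s^2·G(s) = 10·16 / 20 = 8.
r(t) = t^2 gives R(s) = 2/s^3.
e_ss = 2/K_a = 2/8 = 0.25.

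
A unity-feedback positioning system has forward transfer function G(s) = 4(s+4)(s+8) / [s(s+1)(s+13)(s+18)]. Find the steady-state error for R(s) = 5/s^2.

585/64

One free integrator in G(s): this is a type 1 system.
K_v = lim_{s→0} s·G(s) = 4·4·8 / (1·13·18) = 64/117.
e_ss = 5/K_v = 5/(64/117) = 585/64.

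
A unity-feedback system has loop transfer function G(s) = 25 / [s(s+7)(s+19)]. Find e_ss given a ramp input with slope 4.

One free integrator in G(s): this is a type 1 system.
K_v = lim_{s→0} s·G(s) = 25 / (7·19) = 25/133.
e_ss = 4/K_v = 4/(25/133) = 21.28.

21.28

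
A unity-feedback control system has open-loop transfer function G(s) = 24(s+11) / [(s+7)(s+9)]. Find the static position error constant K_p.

88/21

System type = 0 (no poles at s=0).
K_p = lim_{s→0} G(s) = 24·11 / (7·9) = 88/21.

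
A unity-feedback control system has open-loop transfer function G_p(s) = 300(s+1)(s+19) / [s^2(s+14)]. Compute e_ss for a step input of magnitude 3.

0

The open loop has two poles at the origin → type 2 system.
A type-2 system has K_p = ∞, so it tracks a step input with zero steady-state error.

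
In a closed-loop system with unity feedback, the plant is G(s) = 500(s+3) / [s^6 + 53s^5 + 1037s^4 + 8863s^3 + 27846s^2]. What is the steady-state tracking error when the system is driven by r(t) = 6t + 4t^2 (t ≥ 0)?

The denominator has no term below 27846s^2 — 2 poles at s=0, type 2. Taking each input component in turn:
  • 6t: tracked with zero error.
  • 4t^2: e_ss = 8/K_a with K_a=250/4641 → 148.512.
Total e_ss = 148.512.

148.512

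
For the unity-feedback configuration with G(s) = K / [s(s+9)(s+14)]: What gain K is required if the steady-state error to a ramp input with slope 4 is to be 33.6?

G(s) has one factor of s in the denominator, so the system is type 1.
K_v = lim_{s→0} s·G(s) = K / (9·14) = (1/126)·K.
e_ss = 4/K_v = 33.6 ⇒ K_v = 5/42 ⇒ K = (5/42)/(1/126) = 15.

15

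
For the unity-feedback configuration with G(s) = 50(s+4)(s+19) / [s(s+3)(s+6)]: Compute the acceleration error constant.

0

G(s) has one factor of s in the denominator, so the system is type 1.
K_a = lim_{s→0} s^2·G(s) = 0 (the extra factor of s kills the finite limit).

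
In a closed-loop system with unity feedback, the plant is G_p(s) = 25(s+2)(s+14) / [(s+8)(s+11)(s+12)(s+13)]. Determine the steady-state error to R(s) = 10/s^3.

No free integrators in G_p(s): this is a type 0 system.
K_a = lim_{s→0} s^2·G_p(s) = 0; the steady-state error to this parabolic input grows without bound.

infinity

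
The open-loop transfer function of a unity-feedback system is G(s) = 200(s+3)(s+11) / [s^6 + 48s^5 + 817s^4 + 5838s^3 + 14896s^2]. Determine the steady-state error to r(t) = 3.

0

Factoring s^2 from the denominator leaves a polynomial with constant term 14896, so the system is type 2.
A type-2 system has K_p = ∞, so it tracks a step input with zero steady-state error.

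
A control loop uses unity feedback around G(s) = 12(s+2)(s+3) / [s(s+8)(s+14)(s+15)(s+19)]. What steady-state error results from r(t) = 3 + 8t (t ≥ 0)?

G(s) has one factor of s in the denominator, so the system is type 1. By superposition:
  • 3: tracked with zero error.
  • 8t: e_ss = 8/K_v with K_v=3/1330 → 10640/3.
Total e_ss = 10640/3.

10640/3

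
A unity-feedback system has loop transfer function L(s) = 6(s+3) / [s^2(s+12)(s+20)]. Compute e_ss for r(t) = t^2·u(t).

System type = 2 (two poles at s=0).
K_a = lim_{s→0} s^2·L(s) = 6·3 / (12·20) = 0.075.
r(t) = t^2 gives R(s) = 2/s^3.
e_ss = 2/K_a = 2/0.075 = 80/3.

80/3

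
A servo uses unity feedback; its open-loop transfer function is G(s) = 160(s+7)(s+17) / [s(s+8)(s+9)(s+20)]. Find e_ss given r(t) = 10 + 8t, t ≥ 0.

72/119

G(s) has one factor of s in the denominator, so the system is type 1. By superposition:
  • 10: tracked with zero error.
  • 8t: e_ss = 8/K_v with K_v=119/9 → 72/119.
Total e_ss = 72/119.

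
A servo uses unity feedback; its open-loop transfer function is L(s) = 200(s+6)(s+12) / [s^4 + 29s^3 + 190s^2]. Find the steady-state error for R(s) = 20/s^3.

19/72

Lowest-order denominator term is 190s^2, so the open loop has 2 poles at the origin → type 2 system.
K_a = lim_{s→0} s^2·L(s) = 200·6·12 / 190 = 1440/19.
r(t) = 10t^2 gives R(s) = 20/s^3.
e_ss = 20/K_a = 20/(1440/19) = 19/72.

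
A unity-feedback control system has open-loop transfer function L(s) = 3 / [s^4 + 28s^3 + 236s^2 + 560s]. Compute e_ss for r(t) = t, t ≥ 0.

Factoring s from the denominator leaves a polynomial with constant term 560, so the system is type 1.
K_v = lim_{s→0} s·L(s) = 3 / 560 = 3/560.
e_ss = 1/K_v = 1/(3/560) = 560/3.

560/3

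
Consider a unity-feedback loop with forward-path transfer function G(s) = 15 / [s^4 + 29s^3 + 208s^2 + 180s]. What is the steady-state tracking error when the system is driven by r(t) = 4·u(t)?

0

The denominator has no term below 180s — 1 pole at s=0, type 1.
K_p = ∞ for a type-1 system; e_ss to a step is zero.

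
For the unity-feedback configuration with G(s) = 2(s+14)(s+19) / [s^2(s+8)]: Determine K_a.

66.5

Two free integrators in G(s): this is a type 2 system.
K_a = lim_{s→0} s^2·G(s) = 2·14·19 / (8) = 66.5.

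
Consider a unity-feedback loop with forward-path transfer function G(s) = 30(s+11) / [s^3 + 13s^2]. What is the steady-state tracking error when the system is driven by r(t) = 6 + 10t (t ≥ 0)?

The denominator has no term below 13s^2 — 2 poles at s=0, type 2. Treating each term separately:
  • 6: tracked with zero error.
  • 10t: tracked with zero error.
Total e_ss = 0.

0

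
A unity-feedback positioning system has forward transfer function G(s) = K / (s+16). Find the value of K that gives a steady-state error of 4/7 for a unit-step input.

12

No free integrators in G(s): this is a type 0 system.
K_p = lim_{s→0} G(s) = K / (16) = 0.0625·K.
e_ss = 1/(1 + K_p) = 4/7 ⇒ 1 + 0.0625·K = 1.75 ⇒ K = 12.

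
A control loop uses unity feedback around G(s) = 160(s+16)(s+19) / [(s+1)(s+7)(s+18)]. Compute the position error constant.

No free integrators in G(s): this is a type 0 system.
K_p = lim_{s→0} G(s) = 160·16·19 / (1·7·18) = 24320/63.

24320/63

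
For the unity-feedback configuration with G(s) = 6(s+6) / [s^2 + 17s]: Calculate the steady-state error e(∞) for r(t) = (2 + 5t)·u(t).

Lowest-order denominator term is 17s, so the open loop has 1 pole at the origin → type 1 system. Treating each term separately:
  • 2: tracked with zero error.
  • 5t: e_ss = 5/K_v with K_v=36/17 → 85/36.
Total e_ss = 85/36.

85/36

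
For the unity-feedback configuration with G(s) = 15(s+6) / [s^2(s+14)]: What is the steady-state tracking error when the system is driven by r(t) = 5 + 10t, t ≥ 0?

G(s) has two factors of s in the denominator, so the system is type 2. Treating each term separately:
  • 5: tracked with zero error.
  • 10t: tracked with zero error.
Total e_ss = 0.

0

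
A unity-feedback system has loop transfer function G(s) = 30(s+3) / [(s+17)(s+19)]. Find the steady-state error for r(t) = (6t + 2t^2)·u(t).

infinity

G(s) has no factors of s in the denominator, so the system is type 0. By superposition:
  • 6t: a type-0 system cannot track it, e_ss → ∞.
  • 2t^2: a type-0 system cannot track it, e_ss → ∞.
The unbounded component dominates.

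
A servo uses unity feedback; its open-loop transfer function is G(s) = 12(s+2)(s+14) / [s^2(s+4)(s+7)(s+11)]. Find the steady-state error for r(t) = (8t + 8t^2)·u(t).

Two free integrators in G(s): this is a type 2 system. By superposition:
  • 8t: tracked with zero error.
  • 8t^2: e_ss = 16/K_a with K_a=12/11 → 44/3.
Total e_ss = 44/3.

44/3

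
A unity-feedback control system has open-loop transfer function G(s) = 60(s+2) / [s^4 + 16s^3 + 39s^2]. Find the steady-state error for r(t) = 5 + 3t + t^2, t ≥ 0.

0.65

Factoring s^2 from the denominator leaves a polynomial with constant term 39, so the system is type 2. Treating each term separately:
  • 5: tracked with zero error.
  • 3t: tracked with zero error.
  • t^2: e_ss = 2/K_a with K_a=40/13 → 0.65.
Total e_ss = 0.65.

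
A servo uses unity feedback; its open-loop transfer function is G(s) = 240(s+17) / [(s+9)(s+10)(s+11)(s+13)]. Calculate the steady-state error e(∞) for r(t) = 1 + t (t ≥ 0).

infinity

System type = 0 (no poles at s=0). Treating each term separately:
  • 1: e_ss = 1/(1+K_p) with K_p=136/429 → 429/565.
  • t: a type-0 system cannot track it, e_ss → ∞.
The unbounded component dominates.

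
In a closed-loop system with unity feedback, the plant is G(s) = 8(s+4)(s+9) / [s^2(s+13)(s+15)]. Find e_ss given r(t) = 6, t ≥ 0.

0

The open loop has two poles at the origin → type 2 system.
K_p = ∞ for a type-2 system; e_ss to a step is zero.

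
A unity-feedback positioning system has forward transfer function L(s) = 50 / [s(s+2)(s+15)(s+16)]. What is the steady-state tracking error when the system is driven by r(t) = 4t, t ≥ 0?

38.4

System type = 1 (one pole at s=0).
K_v = lim_{s→0} s·L(s) = 50 / (2·15·16) = 5/48.
e_ss = 4/K_v = 4/(5/48) = 38.4.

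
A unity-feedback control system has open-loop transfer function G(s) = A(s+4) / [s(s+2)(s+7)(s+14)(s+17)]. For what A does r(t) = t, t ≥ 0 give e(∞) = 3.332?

250

The open loop has one pole at the origin → type 1 system.
K_v = lim_{s→0} s·G(s) = A·4 / (2·7·14·17) = (1/833)·A.
e_ss = 1/K_v = 3.332 ⇒ K_v = 250/833 ⇒ A = (250/833)/(1/833) = 250.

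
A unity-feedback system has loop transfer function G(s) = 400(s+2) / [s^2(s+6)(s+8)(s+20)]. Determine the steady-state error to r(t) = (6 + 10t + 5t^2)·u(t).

12

System type = 2 (two poles at s=0). Treating each term separately:
  • 6: tracked with zero error.
  • 10t: tracked with zero error.
  • 5t^2: e_ss = 10/K_a with K_a=5/6 → 12.
Total e_ss = 12.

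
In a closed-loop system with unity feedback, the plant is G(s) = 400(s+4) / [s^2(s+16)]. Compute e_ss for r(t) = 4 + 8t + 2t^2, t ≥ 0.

0.04

System type = 2 (two poles at s=0). By superposition:
  • 4: tracked with zero error.
  • 8t: tracked with zero error.
  • 2t^2: e_ss = 4/K_a with K_a=100 → 0.04.
Total e_ss = 0.04.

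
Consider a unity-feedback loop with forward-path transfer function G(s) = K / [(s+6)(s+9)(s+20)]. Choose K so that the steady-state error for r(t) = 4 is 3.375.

200

No free integrators in G(s): this is a type 0 system.
K_p = lim_{s→0} G(s) = K / (6·9·20) = (1/1080)·K.
e_ss = 4/(1 + K_p) = 3.375 ⇒ 1 + (1/1080)·K = 32/27 ⇒ K = 200.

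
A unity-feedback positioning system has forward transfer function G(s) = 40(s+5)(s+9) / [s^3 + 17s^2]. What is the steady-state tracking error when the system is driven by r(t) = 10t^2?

Factoring s^2 from the denominator leaves a polynomial with constant term 17, so the system is type 2.
K_a = lim_{s→0} s^2·G(s) = 40·5·9 / 17 = 1800/17.
r(t) = 10t^2 gives R(s) = 20/s^3.
e_ss = 20/K_a = 20/(1800/17) = 17/90.

17/90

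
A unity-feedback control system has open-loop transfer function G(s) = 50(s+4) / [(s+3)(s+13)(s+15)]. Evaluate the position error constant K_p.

The open loop has no poles at the origin → type 0 system.
K_p = lim_{s→0} G(s) = 50·4 / (3·13·15) = 40/117.

40/117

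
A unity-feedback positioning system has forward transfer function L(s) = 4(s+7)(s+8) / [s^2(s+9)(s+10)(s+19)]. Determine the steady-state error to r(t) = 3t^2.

2565/56

The open loop has two poles at the origin → type 2 system.
K_a = lim_{s→0} s^2·L(s) = 4·7·8 / (9·10·19) = 112/855.
r(t) = 3t^2 gives R(s) = 6/s^3.
e_ss = 6/K_a = 6/(112/855) = 2565/56.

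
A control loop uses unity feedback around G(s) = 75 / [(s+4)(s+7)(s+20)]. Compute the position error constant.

15/112

The open loop has no poles at the origin → type 0 system.
K_p = lim_{s→0} G(s) = 75 / (4·7·20) = 15/112.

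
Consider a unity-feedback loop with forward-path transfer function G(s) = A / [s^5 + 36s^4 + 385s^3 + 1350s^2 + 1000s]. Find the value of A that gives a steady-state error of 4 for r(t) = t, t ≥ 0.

Lowest-order denominator term is 1000s, so the open loop has 1 pole at the origin → type 1 system.
K_v = lim_{s→0} s·G(s) = A / 1000 = 0.001·A.
e_ss = 1/K_v = 4 ⇒ K_v = 0.25 ⇒ A = 0.25/0.001 = 250.

250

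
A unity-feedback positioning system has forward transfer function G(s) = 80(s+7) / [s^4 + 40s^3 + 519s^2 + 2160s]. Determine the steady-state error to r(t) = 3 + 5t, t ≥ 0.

135/7

Factoring s from the denominator leaves a polynomial with constant term 2160, so the system is type 1. Treating each term separately:
  • 3: tracked with zero error.
  • 5t: e_ss = 5/K_v with K_v=7/27 → 135/7.
Total e_ss = 135/7.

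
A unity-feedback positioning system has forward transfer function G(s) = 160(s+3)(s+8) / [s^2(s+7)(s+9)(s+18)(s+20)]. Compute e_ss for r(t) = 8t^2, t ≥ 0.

The open loop has two poles at the origin → type 2 system.
K_a = lim_{s→0} s^2·G(s) = 160·3·8 / (7·9·18·20) = 32/189.
r(t) = 8t^2 gives R(s) = 16/s^3.
e_ss = 16/K_a = 16/(32/189) = 94.5.

94.5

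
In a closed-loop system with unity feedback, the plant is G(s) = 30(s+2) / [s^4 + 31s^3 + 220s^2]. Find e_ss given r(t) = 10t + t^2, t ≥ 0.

22/3

Lowest-order denominator term is 220s^2, so the open loop has 2 poles at the origin → type 2 system. Treating each term separately:
  • 10t: tracked with zero error.
  • t^2: e_ss = 2/K_a with K_a=3/11 → 22/3.
Total e_ss = 22/3.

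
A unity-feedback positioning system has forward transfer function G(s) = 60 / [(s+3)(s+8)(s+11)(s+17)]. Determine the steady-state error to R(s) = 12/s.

4488/379

System type = 0 (no poles at s=0).
K_p = lim_{s→0} G(s) = 60 / (3·8·11·17) = 5/374.
e_ss = 12/(1 + K_p) = 12/(379/374) = 4488/379.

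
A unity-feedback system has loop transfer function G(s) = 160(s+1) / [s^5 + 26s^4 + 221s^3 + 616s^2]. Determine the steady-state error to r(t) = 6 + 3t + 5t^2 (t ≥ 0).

38.5

The denominator has no term below 616s^2 — 2 poles at s=0, type 2. By superposition:
  • 6: tracked with zero error.
  • 3t: tracked with zero error.
  • 5t^2: e_ss = 10/K_a with K_a=20/77 → 38.5.
Total e_ss = 38.5.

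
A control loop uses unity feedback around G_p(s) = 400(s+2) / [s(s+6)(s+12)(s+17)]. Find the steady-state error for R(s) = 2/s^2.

3.06

One free integrator in G_p(s): this is a type 1 system.
K_v = lim_{s→0} s·G_p(s) = 400·2 / (6·12·17) = 100/153.
e_ss = 2/K_v = 2/(100/153) = 3.06.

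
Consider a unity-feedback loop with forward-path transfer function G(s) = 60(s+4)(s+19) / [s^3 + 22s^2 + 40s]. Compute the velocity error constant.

The denominator has no term below 40s — 1 pole at s=0, type 1.
K_v = lim_{s→0} s·G(s) = 60·4·19 / 40 = 114.

114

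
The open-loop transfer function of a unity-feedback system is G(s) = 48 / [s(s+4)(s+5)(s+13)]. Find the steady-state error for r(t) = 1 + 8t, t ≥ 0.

130/3

The open loop has one pole at the origin → type 1 system. By superposition:
  • 1: tracked with zero error.
  • 8t: e_ss = 8/K_v with K_v=12/65 → 130/3.
Total e_ss = 130/3.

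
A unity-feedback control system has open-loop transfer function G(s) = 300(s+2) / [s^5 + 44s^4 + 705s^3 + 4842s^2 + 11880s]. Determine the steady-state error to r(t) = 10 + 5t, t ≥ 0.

99

Factoring s from the denominator leaves a polynomial with constant term 11880, so the system is type 1. Taking each input component in turn:
  • 10: tracked with zero error.
  • 5t: e_ss = 5/K_v with K_v=5/99 → 99.
Total e_ss = 99.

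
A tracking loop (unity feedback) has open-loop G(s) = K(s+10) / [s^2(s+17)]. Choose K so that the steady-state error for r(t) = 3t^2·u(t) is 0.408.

25

System type = 2 (two poles at s=0).
K_a = lim_{s→0} s^2·G(s) = K·10 / (17) = (10/17)·K.
e_ss = 6/K_a = 0.408 ⇒ K_a = 250/17 ⇒ K = (250/17)/(10/17) = 25.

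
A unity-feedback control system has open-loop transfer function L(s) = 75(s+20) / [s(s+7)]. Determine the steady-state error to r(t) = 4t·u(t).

One free integrator in L(s): this is a type 1 system.
K_v = lim_{s→0} s·L(s) = 75·20 / (7) = 1500/7.
e_ss = 4/K_v = 4/(1500/7) = 7/375.

7/375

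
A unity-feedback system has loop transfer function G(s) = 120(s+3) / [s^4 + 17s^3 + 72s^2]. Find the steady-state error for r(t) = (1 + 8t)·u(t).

0

Lowest-order denominator term is 72s^2, so the open loop has 2 poles at the origin → type 2 system. By superposition:
  • 1: tracked with zero error.
  • 8t: tracked with zero error.
Total e_ss = 0.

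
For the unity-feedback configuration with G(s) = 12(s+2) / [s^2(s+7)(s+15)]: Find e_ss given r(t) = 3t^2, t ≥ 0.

26.25

Two free integrators in G(s): this is a type 2 system.
K_a = lim_{s→0} s^2·G(s) = 12·2 / (7·15) = 8/35.
r(t) = 3t^2 gives R(s) = 6/s^3.
e_ss = 6/K_a = 6/(8/35) = 26.25.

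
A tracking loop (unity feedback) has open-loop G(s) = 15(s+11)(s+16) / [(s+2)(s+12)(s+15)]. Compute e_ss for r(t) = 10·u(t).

1.2

No free integrators in G(s): this is a type 0 system.
K_p = lim_{s→0} G(s) = 15·11·16 / (2·12·15) = 22/3.
e_ss = 10/(1 + K_p) = 10/(25/3) = 1.2.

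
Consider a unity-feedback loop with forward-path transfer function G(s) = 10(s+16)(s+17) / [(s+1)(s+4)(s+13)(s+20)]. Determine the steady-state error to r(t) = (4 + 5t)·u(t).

The open loop has no poles at the origin → type 0 system. Taking each input component in turn:
  • 4: e_ss = 4/(1+K_p) with K_p=34/13 → 52/47.
  • 5t: a type-0 system cannot track it, e_ss → ∞.
The unbounded component dominates.

infinity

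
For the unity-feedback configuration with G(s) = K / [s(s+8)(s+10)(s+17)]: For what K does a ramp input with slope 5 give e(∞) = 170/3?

120

System type = 1 (one pole at s=0).
K_v = lim_{s→0} s·G(s) = K / (8·10·17) = (1/1360)·K.
e_ss = 5/K_v = 170/3 ⇒ K_v = 3/34 ⇒ K = (3/34)/(1/1360) = 120.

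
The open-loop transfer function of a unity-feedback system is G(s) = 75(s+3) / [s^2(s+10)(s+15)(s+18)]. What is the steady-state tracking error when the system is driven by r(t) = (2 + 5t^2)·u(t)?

System type = 2 (two poles at s=0). Taking each input component in turn:
  • 2: tracked with zero error.
  • 5t^2: e_ss = 10/K_a with K_a=1/12 → 120.
Total e_ss = 120.

120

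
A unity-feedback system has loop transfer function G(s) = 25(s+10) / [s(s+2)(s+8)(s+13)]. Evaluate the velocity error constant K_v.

One free integrator in G(s): this is a type 1 system.
K_v = lim_{s→0} s·G(s) = 25·10 / (2·8·13) = 125/104.

125/104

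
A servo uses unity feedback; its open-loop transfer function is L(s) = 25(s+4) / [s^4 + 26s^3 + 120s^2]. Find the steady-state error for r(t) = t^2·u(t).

Lowest-order denominator term is 120s^2, so the open loop has 2 poles at the origin → type 2 system.
K_a = lim_{s→0} s^2·L(s) = 25·4 / 120 = 5/6.
r(t) = t^2 gives R(s) = 2/s^3.
e_ss = 2/K_a = 2/(5/6) = 2.4.

2.4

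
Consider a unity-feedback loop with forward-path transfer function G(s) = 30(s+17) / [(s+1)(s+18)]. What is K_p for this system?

The open loop has no poles at the origin → type 0 system.
K_p = lim_{s→0} G(s) = 30·17 / (1·18) = 85/3.

85/3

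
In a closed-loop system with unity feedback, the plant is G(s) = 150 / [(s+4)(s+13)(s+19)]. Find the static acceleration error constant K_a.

G(s) has no factors of s in the denominator, so the system is type 0.
K_a = lim_{s→0} s^2·G(s) = 0 (the extra factor of s kills the finite limit).

0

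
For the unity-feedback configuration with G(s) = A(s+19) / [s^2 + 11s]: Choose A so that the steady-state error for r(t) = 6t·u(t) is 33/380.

40

The denominator has no term below 11s — 1 pole at s=0, type 1.
K_v = lim_{s→0} s·G(s) = A·19 / 11 = (19/11)·A.
e_ss = 6/K_v = 33/380 ⇒ K_v = 760/11 ⇒ A = (760/11)/(19/11) = 40.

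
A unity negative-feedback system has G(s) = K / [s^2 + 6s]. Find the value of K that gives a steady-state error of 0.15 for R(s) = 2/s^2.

Lowest-order denominator term is 6s, so the open loop has 1 pole at the origin → type 1 system.
K_v = lim_{s→0} s·G(s) = K / 6 = (1/6)·K.
e_ss = 2/K_v = 0.15 ⇒ K_v = 40/3 ⇒ K = (40/3)/(1/6) = 80.

80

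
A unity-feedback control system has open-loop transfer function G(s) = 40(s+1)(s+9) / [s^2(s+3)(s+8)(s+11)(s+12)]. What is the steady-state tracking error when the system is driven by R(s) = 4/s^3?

Two free integrators in G(s): this is a type 2 system.
K_a = lim_{s→0} s^2·G(s) = 40·1·9 / (3·8·11·12) = 5/44.
r(t) = 2t^2 gives R(s) = 4/s^3.
e_ss = 4/K_a = 4/(5/44) = 35.2.

35.2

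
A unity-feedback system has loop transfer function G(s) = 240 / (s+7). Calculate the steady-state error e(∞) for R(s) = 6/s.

42/247

No free integrators in G(s): this is a type 0 system.
K_p = lim_{s→0} G(s) = 240 / (7) = 240/7.
e_ss = 6/(1 + K_p) = 6/(247/7) = 42/247.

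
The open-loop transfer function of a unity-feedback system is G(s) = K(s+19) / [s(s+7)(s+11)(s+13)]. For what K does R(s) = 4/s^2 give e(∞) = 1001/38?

System type = 1 (one pole at s=0).
K_v = lim_{s→0} s·G(s) = K·19 / (7·11·13) = (19/1001)·K.
e_ss = 4/K_v = 1001/38 ⇒ K_v = 152/1001 ⇒ K = (152/1001)/(19/1001) = 8.

8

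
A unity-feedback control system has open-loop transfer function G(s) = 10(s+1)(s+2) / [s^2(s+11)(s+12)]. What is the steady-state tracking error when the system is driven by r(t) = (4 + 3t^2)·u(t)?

39.6

System type = 2 (two poles at s=0). Treating each term separately:
  • 4: tracked with zero error.
  • 3t^2: e_ss = 6/K_a with K_a=5/33 → 39.6.
Total e_ss = 39.6.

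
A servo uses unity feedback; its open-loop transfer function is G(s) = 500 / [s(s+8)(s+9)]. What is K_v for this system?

125/18

G(s) has one factor of s in the denominator, so the system is type 1.
K_v = lim_{s→0} s·G(s) = 500 / (8·9) = 125/18.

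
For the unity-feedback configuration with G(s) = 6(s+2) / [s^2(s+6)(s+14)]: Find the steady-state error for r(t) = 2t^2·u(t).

G(s) has two factors of s in the denominator, so the system is type 2.
K_a = lim_{s→0} s^2·G(s) = 6·2 / (6·14) = 1/7.
r(t) = 2t^2 gives R(s) = 4/s^3.
e_ss = 4/K_a = 4/(1/7) = 28.

28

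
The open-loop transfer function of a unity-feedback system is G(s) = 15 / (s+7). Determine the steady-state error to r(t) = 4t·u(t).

infinity

System type = 0 (no poles at s=0).
For a type-0 system K_v = 0, so e_ss to a ramp input is unbounded.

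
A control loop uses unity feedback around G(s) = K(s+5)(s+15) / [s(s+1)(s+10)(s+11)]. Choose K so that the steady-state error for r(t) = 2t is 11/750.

200

System type = 1 (one pole at s=0).
K_v = lim_{s→0} s·G(s) = K·5·15 / (1·10·11) = (15/22)·K.
e_ss = 2/K_v = 11/750 ⇒ K_v = 1500/11 ⇒ K = (1500/11)/(15/22) = 200.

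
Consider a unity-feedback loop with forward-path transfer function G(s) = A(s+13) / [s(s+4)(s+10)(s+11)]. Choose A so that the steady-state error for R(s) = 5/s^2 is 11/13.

200

The open loop has one pole at the origin → type 1 system.
K_v = lim_{s→0} s·G(s) = A·13 / (4·10·11) = (13/440)·A.
e_ss = 5/K_v = 11/13 ⇒ K_v = 65/11 ⇒ A = (65/11)/(13/440) = 200.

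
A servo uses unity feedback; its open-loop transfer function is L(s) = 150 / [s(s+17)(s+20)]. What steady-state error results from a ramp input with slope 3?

6.8

L(s) has one factor of s in the denominator, so the system is type 1.
K_v = lim_{s→0} s·L(s) = 150 / (17·20) = 15/34.
e_ss = 3/K_v = 3/(15/34) = 6.8.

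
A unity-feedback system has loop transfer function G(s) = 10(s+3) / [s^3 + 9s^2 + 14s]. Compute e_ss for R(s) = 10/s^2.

14/3

The denominator has no term below 14s — 1 pole at s=0, type 1.
K_v = lim_{s→0} s·G(s) = 10·3 / 14 = 15/7.
e_ss = 10/K_v = 10/(15/7) = 14/3.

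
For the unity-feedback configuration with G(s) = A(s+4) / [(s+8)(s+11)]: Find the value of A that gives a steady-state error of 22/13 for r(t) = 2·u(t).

4

The open loop has no poles at the origin → type 0 system.
K_p = lim_{s→0} G(s) = A·4 / (8·11) = (1/22)·A.
e_ss = 2/(1 + K_p) = 22/13 ⇒ 1 + (1/22)·A = 13/11 ⇒ A = 4.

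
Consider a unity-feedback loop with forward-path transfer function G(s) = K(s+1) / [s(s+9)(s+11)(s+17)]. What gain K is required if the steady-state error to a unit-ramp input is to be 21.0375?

G(s) has one factor of s in the denominator, so the system is type 1.
K_v = lim_{s→0} s·G(s) = K·1 / (9·11·17) = (1/1683)·K.
e_ss = 1/K_v = 21.0375 ⇒ K_v = 80/1683 ⇒ K = (80/1683)/(1/1683) = 80.

80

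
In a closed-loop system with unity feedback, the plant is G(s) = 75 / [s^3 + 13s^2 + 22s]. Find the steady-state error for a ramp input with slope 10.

Lowest-order denominator term is 22s, so the open loop has 1 pole at the origin → type 1 system.
K_v = lim_{s→0} s·G(s) = 75 / 22 = 75/22.
e_ss = 10/K_v = 10/(75/22) = 44/15.

44/15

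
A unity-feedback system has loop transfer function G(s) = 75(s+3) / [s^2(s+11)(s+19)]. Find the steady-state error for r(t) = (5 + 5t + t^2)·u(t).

418/225

The open loop has two poles at the origin → type 2 system. Treating each term separately:
  • 5: tracked with zero error.
  • 5t: tracked with zero error.
  • t^2: e_ss = 2/K_a with K_a=225/209 → 418/225.
Total e_ss = 418/225.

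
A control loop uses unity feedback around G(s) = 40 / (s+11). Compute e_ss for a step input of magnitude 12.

44/17

System type = 0 (no poles at s=0).
K_p = lim_{s→0} G(s) = 40 / (11) = 40/11.
e_ss = 12/(1 + K_p) = 12/(51/11) = 44/17.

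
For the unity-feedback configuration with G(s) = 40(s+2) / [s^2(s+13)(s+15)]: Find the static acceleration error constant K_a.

The open loop has two poles at the origin → type 2 system.
K_a = lim_{s→0} s^2·G(s) = 40·2 / (13·15) = 16/39.

16/39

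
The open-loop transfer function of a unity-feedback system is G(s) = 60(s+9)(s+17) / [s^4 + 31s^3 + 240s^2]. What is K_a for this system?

The denominator has no term below 240s^2 — 2 poles at s=0, type 2.
K_a = lim_{s→0} s^2·G(s) = 60·9·17 / 240 = 38.25.

38.25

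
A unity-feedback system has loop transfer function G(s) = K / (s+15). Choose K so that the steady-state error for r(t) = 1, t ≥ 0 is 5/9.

12

The open loop has no poles at the origin → type 0 system.
K_p = lim_{s→0} G(s) = K / (15) = (1/15)·K.
e_ss = 1/(1 + K_p) = 5/9 ⇒ 1 + (1/15)·K = 1.8 ⇒ K = 12.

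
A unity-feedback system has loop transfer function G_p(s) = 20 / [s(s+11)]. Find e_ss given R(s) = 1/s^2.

0.55

The open loop has one pole at the origin → type 1 system.
K_v = lim_{s→0} s·G_p(s) = 20 / (11) = 20/11.
e_ss = 1/K_v = 1/(20/11) = 0.55.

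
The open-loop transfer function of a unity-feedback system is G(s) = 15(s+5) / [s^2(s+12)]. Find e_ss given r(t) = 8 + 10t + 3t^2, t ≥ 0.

0.96

G(s) has two factors of s in the denominator, so the system is type 2. By superposition:
  • 8: tracked with zero error.
  • 10t: tracked with zero error.
  • 3t^2: e_ss = 6/K_a with K_a=6.25 → 0.96.
Total e_ss = 0.96.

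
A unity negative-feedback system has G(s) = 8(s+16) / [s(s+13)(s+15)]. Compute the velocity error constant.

G(s) has one factor of s in the denominator, so the system is type 1.
K_v = lim_{s→0} s·G(s) = 8·16 / (13·15) = 128/195.

128/195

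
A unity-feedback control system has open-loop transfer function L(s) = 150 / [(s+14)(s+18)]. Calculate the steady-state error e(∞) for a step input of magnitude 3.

No free integrators in L(s): this is a type 0 system.
K_p = lim_{s→0} L(s) = 150 / (14·18) = 25/42.
e_ss = 3/(1 + K_p) = 3/(67/42) = 126/67.

126/67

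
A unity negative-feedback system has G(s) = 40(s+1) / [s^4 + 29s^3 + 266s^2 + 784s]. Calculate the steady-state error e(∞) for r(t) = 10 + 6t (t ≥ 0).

Factoring s from the denominator leaves a polynomial with constant term 784, so the system is type 1. Treating each term separately:
  • 10: tracked with zero error.
  • 6t: e_ss = 6/K_v with K_v=5/98 → 117.6.
Total e_ss = 117.6.

117.6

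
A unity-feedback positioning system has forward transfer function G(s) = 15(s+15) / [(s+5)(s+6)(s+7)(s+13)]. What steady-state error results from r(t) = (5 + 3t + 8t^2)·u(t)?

G(s) has no factors of s in the denominator, so the system is type 0. Taking each input component in turn:
  • 5: e_ss = 5/(1+K_p) with K_p=15/182 → 910/197.
  • 3t: a type-0 system cannot track it, e_ss → ∞.
  • 8t^2: a type-0 system cannot track it, e_ss → ∞.
The unbounded component dominates.

infinity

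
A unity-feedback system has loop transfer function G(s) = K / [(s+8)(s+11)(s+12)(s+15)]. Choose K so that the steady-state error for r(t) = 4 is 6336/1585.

10

System type = 0 (no poles at s=0).
K_p = lim_{s→0} G(s) = K / (8·11·12·15) = (1/15840)·K.
e_ss = 4/(1 + K_p) = 6336/1585 ⇒ 1 + (1/15840)·K = 1585/1584 ⇒ K = 10.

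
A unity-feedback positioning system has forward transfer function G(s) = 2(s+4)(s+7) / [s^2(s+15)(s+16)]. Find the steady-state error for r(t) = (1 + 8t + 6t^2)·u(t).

G(s) has two factors of s in the denominator, so the system is type 2. Treating each term separately:
  • 1: tracked with zero error.
  • 8t: tracked with zero error.
  • 6t^2: e_ss = 12/K_a with K_a=7/30 → 360/7.
Total e_ss = 360/7.

360/7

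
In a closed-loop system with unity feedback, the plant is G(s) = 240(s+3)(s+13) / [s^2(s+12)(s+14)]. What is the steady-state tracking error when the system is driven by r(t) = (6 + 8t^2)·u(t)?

56/195

The open loop has two poles at the origin → type 2 system. Taking each input component in turn:
  • 6: tracked with zero error.
  • 8t^2: e_ss = 16/K_a with K_a=390/7 → 56/195.
Total e_ss = 56/195.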